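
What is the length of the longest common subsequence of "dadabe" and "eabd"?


LCS of "dadabe" and "eabd"
DP table:
           e    a    b    d
      0    0    0    0    0
  d   0    0    0    0    1
  a   0    0    1    1    1
  d   0    0    1    1    2
  a   0    0    1    1    2
  b   0    0    1    2    2
  e   0    1    1    2    2
LCS length = dp[6][4] = 2

2


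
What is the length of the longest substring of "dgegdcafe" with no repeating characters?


Input: "dgegdcafe"
Sliding window (track last position of each char):
  Position 0 ('d'): window [0,0] length 1 -- new best
  Position 1 ('g'): window [0,1] length 2 -- new best
  Position 2 ('e'): window [0,2] length 3 -- new best
  Position 3 ('g'): repeat (last at 1), move window start to 2
  Position 3 ('g'): window [2,3] length 2
  Position 4 ('d'): window [2,4] length 3
  Position 5 ('c'): window [2,5] length 4 -- new best
  Position 6 ('a'): window [2,6] length 5 -- new best
  Position 7 ('f'): window [2,7] length 6 -- new best
  Position 8 ('e'): repeat (last at 2), move window start to 3
  Position 8 ('e'): window [3,8] length 6
Longest substring with no repeats: "egdcaf" with length 6

6


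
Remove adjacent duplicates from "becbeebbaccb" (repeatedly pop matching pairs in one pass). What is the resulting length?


Input: becbeebbaccb
Stack-based adjacent duplicate removal:
  Read 'b': push. Stack: b
  Read 'e': push. Stack: be
  Read 'c': push. Stack: bec
  Read 'b': push. Stack: becb
  Read 'e': push. Stack: becbe
  Read 'e': matches stack top 'e' => pop. Stack: becb
  Read 'b': matches stack top 'b' => pop. Stack: bec
  Read 'b': push. Stack: becb
  Read 'a': push. Stack: becba
  Read 'c': push. Stack: becbac
  Read 'c': matches stack top 'c' => pop. Stack: becba
  Read 'b': push. Stack: becbab
Final stack: "becbab" (length 6)

6


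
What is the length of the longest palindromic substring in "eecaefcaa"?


Input: "eecaefcaa"
Checking substrings for palindromes:
  [0:2] "ee" (len 2) => palindrome
  [7:9] "aa" (len 2) => palindrome
Longest palindromic substring: "ee" with length 2

2


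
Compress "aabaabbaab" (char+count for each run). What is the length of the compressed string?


Input: aabaabbaab
Runs:
  'a' x 2 => "a2"
  'b' x 1 => "b1"
  'a' x 2 => "a2"
  'b' x 2 => "b2"
  'a' x 2 => "a2"
  'b' x 1 => "b1"
Compressed: "a2b1a2b2a2b1"
Compressed length: 12

12


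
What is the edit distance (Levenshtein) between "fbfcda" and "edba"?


Computing edit distance: "fbfcda" -> "edba"
DP table:
           e    d    b    a
      0    1    2    3    4
  f   1    1    2    3    4
  b   2    2    2    2    3
  f   3    3    3    3    3
  c   4    4    4    4    4
  d   5    5    4    5    5
  a   6    6    5    5    5
Edit distance = dp[6][4] = 5

5


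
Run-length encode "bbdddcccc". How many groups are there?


Input: bbdddcccc
Scanning for consecutive runs:
  Group 1: 'b' x 2 (positions 0-1)
  Group 2: 'd' x 3 (positions 2-4)
  Group 3: 'c' x 4 (positions 5-8)
Total groups: 3

3


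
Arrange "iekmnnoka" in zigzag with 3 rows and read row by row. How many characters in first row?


Zigzag "iekmnnoka" into 3 rows:
Placing characters:
  'i' => row 0
  'e' => row 1
  'k' => row 2
  'm' => row 1
  'n' => row 0
  'n' => row 1
  'o' => row 2
  'k' => row 1
  'a' => row 0
Rows:
  Row 0: "ina"
  Row 1: "emnk"
  Row 2: "ko"
First row length: 3

3


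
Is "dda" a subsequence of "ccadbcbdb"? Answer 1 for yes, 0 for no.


Check if "dda" is a subsequence of "ccadbcbdb"
Greedy scan:
  Position 0 ('c'): no match needed
  Position 1 ('c'): no match needed
  Position 2 ('a'): no match needed
  Position 3 ('d'): matches sub[0] = 'd'
  Position 4 ('b'): no match needed
  Position 5 ('c'): no match needed
  Position 6 ('b'): no match needed
  Position 7 ('d'): matches sub[1] = 'd'
  Position 8 ('b'): no match needed
Only matched 2/3 characters => not a subsequence

0


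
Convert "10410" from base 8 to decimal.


Input: "10410" in base 8
Positional expansion:
  Digit '1' (value 1) x 8^4 = 4096
  Digit '0' (value 0) x 8^3 = 0
  Digit '4' (value 4) x 8^2 = 256
  Digit '1' (value 1) x 8^1 = 8
  Digit '0' (value 0) x 8^0 = 0
Sum = 4360

4360


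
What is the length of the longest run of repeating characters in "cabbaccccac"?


Input: "cabbaccccac"
Scanning for longest run:
  Position 1 ('a'): new char, reset run to 1
  Position 2 ('b'): new char, reset run to 1
  Position 3 ('b'): continues run of 'b', length=2
  Position 4 ('a'): new char, reset run to 1
  Position 5 ('c'): new char, reset run to 1
  Position 6 ('c'): continues run of 'c', length=2
  Position 7 ('c'): continues run of 'c', length=3
  Position 8 ('c'): continues run of 'c', length=4
  Position 9 ('a'): new char, reset run to 1
  Position 10 ('c'): new char, reset run to 1
Longest run: 'c' with length 4

4


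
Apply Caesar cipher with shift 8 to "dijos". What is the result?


Caesar cipher: shift "dijos" by 8
  'd' (pos 3) + 8 = pos 11 = 'l'
  'i' (pos 8) + 8 = pos 16 = 'q'
  'j' (pos 9) + 8 = pos 17 = 'r'
  'o' (pos 14) + 8 = pos 22 = 'w'
  's' (pos 18) + 8 = pos 0 = 'a'
Result: lqrwa

lqrwa


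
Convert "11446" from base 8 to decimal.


Input: "11446" in base 8
Positional expansion:
  Digit '1' (value 1) x 8^4 = 4096
  Digit '1' (value 1) x 8^3 = 512
  Digit '4' (value 4) x 8^2 = 256
  Digit '4' (value 4) x 8^1 = 32
  Digit '6' (value 6) x 8^0 = 6
Sum = 4902

4902


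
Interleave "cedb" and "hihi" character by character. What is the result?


Interleaving "cedb" and "hihi":
  Position 0: 'c' from first, 'h' from second => "ch"
  Position 1: 'e' from first, 'i' from second => "ei"
  Position 2: 'd' from first, 'h' from second => "dh"
  Position 3: 'b' from first, 'i' from second => "bi"
Result: cheidhbi

cheidhbi


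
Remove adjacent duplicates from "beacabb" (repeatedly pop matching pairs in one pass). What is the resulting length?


Input: beacabb
Stack-based adjacent duplicate removal:
  Read 'b': push. Stack: b
  Read 'e': push. Stack: be
  Read 'a': push. Stack: bea
  Read 'c': push. Stack: beac
  Read 'a': push. Stack: beaca
  Read 'b': push. Stack: beacab
  Read 'b': matches stack top 'b' => pop. Stack: beaca
Final stack: "beaca" (length 5)

5


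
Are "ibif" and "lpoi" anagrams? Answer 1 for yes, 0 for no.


Strings: "ibif", "lpoi"
Sorted first:  bfii
Sorted second: ilop
Differ at position 0: 'b' vs 'i' => not anagrams

0


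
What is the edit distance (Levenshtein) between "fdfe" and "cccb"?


Computing edit distance: "fdfe" -> "cccb"
DP table:
           c    c    c    b
      0    1    2    3    4
  f   1    1    2    3    4
  d   2    2    2    3    4
  f   3    3    3    3    4
  e   4    4    4    4    4
Edit distance = dp[4][4] = 4

4


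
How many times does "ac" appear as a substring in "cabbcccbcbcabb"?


Searching for "ac" in "cabbcccbcbcabb"
Scanning each position:
  Position 0: "ca" => no
  Position 1: "ab" => no
  Position 2: "bb" => no
  Position 3: "bc" => no
  Position 4: "cc" => no
  Position 5: "cc" => no
  Position 6: "cb" => no
  Position 7: "bc" => no
  Position 8: "cb" => no
  Position 9: "bc" => no
  Position 10: "ca" => no
  Position 11: "ab" => no
  Position 12: "bb" => no
Total occurrences: 0

0


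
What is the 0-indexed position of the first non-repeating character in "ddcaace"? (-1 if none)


Input: ddcaace
Character frequencies:
  'a': 2
  'c': 2
  'd': 2
  'e': 1
Scanning left to right for freq == 1:
  Position 0 ('d'): freq=2, skip
  Position 1 ('d'): freq=2, skip
  Position 2 ('c'): freq=2, skip
  Position 3 ('a'): freq=2, skip
  Position 4 ('a'): freq=2, skip
  Position 5 ('c'): freq=2, skip
  Position 6 ('e'): unique! => answer = 6

6


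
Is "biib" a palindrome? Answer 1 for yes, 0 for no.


Input: biib
Reversed: biib
  Compare pos 0 ('b') with pos 3 ('b'): match
  Compare pos 1 ('i') with pos 2 ('i'): match
Result: palindrome

1


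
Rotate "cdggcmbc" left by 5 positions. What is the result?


Input: "cdggcmbc", rotate left by 5
First 5 characters: "cdggc"
Remaining characters: "mbc"
Concatenate remaining + first: "mbc" + "cdggc" = "mbccdggc"

mbccdggc


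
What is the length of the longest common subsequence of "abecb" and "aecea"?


LCS of "abecb" and "aecea"
DP table:
           a    e    c    e    a
      0    0    0    0    0    0
  a   0    1    1    1    1    1
  b   0    1    1    1    1    1
  e   0    1    2    2    2    2
  c   0    1    2    3    3    3
  b   0    1    2    3    3    3
LCS length = dp[5][5] = 3

3


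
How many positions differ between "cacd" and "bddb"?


Comparing "cacd" and "bddb" position by position:
  Position 0: 'c' vs 'b' => DIFFER
  Position 1: 'a' vs 'd' => DIFFER
  Position 2: 'c' vs 'd' => DIFFER
  Position 3: 'd' vs 'b' => DIFFER
Positions that differ: 4

4


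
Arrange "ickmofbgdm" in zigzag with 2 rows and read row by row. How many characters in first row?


Zigzag "ickmofbgdm" into 2 rows:
Placing characters:
  'i' => row 0
  'c' => row 1
  'k' => row 0
  'm' => row 1
  'o' => row 0
  'f' => row 1
  'b' => row 0
  'g' => row 1
  'd' => row 0
  'm' => row 1
Rows:
  Row 0: "ikobd"
  Row 1: "cmfgm"
First row length: 5

5


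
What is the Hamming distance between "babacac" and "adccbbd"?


Comparing "babacac" and "adccbbd" position by position:
  Position 0: 'b' vs 'a' => differ
  Position 1: 'a' vs 'd' => differ
  Position 2: 'b' vs 'c' => differ
  Position 3: 'a' vs 'c' => differ
  Position 4: 'c' vs 'b' => differ
  Position 5: 'a' vs 'b' => differ
  Position 6: 'c' vs 'd' => differ
Total differences (Hamming distance): 7

7


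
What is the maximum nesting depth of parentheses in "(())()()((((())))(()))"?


Input: "(())()()((((())))(()))"
Tracking depth:
  Position 0 '(': depth becomes 1
  Position 1 '(': depth becomes 2
  Position 2 ')': depth becomes 1
  Position 3 ')': depth becomes 0
  Position 4 '(': depth becomes 1
  Position 5 ')': depth becomes 0
  Position 6 '(': depth becomes 1
  Position 7 ')': depth becomes 0
  Position 8 '(': depth becomes 1
  Position 9 '(': depth becomes 2
  Position 10 '(': depth becomes 3
  Position 11 '(': depth becomes 4
  Position 12 '(': depth becomes 5
  Position 13 ')': depth becomes 4
  Position 14 ')': depth becomes 3
  Position 15 ')': depth becomes 2
  Position 16 ')': depth becomes 1
  Position 17 '(': depth becomes 2
  Position 18 '(': depth becomes 3
  Position 19 ')': depth becomes 2
  Position 20 ')': depth becomes 1
  Position 21 ')': depth becomes 0
Maximum depth reached: 5

5


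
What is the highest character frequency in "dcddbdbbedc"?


Input: dcddbdbbedc
Character counts:
  'b': 3
  'c': 2
  'd': 5
  'e': 1
Maximum frequency: 5

5


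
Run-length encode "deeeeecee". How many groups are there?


Input: deeeeecee
Scanning for consecutive runs:
  Group 1: 'd' x 1 (positions 0-0)
  Group 2: 'e' x 5 (positions 1-5)
  Group 3: 'c' x 1 (positions 6-6)
  Group 4: 'e' x 2 (positions 7-8)
Total groups: 4

4


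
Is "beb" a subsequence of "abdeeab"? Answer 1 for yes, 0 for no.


Check if "beb" is a subsequence of "abdeeab"
Greedy scan:
  Position 0 ('a'): no match needed
  Position 1 ('b'): matches sub[0] = 'b'
  Position 2 ('d'): no match needed
  Position 3 ('e'): matches sub[1] = 'e'
  Position 4 ('e'): no match needed
  Position 5 ('a'): no match needed
  Position 6 ('b'): matches sub[2] = 'b'
All 3 characters matched => is a subsequence

1


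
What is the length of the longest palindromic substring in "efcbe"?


Input: "efcbe"
Checking substrings for palindromes:
  No multi-char palindromic substrings found
Longest palindromic substring: "e" with length 1

1


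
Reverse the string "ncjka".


Input: ncjka
Reading characters right to left:
  Position 4: 'a'
  Position 3: 'k'
  Position 2: 'j'
  Position 1: 'c'
  Position 0: 'n'
Reversed: akjcn

akjcn


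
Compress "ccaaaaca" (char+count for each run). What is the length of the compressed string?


Input: ccaaaaca
Runs:
  'c' x 2 => "c2"
  'a' x 4 => "a4"
  'c' x 1 => "c1"
  'a' x 1 => "a1"
Compressed: "c2a4c1a1"
Compressed length: 8

8


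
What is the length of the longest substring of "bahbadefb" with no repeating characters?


Input: "bahbadefb"
Sliding window (track last position of each char):
  Position 0 ('b'): window [0,0] length 1 -- new best
  Position 1 ('a'): window [0,1] length 2 -- new best
  Position 2 ('h'): window [0,2] length 3 -- new best
  Position 3 ('b'): repeat (last at 0), move window start to 1
  Position 3 ('b'): window [1,3] length 3
  Position 4 ('a'): repeat (last at 1), move window start to 2
  Position 4 ('a'): window [2,4] length 3
  Position 5 ('d'): window [2,5] length 4 -- new best
  Position 6 ('e'): window [2,6] length 5 -- new best
  Position 7 ('f'): window [2,7] length 6 -- new best
  Position 8 ('b'): repeat (last at 3), move window start to 4
  Position 8 ('b'): window [4,8] length 5
Longest substring with no repeats: "hbadef" with length 6

6


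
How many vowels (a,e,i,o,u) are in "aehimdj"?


Input: aehimdj
Checking each character:
  'a' at position 0: vowel (running total: 1)
  'e' at position 1: vowel (running total: 2)
  'h' at position 2: consonant
  'i' at position 3: vowel (running total: 3)
  'm' at position 4: consonant
  'd' at position 5: consonant
  'j' at position 6: consonant
Total vowels: 3

3


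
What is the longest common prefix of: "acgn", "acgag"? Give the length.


Words: acgn, acgag
  Position 0: all 'a' => match
  Position 1: all 'c' => match
  Position 2: all 'g' => match
  Position 3: ('n', 'a') => mismatch, stop
LCP = "acg" (length 3)

3


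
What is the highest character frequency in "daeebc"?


Input: daeebc
Character counts:
  'a': 1
  'b': 1
  'c': 1
  'd': 1
  'e': 2
Maximum frequency: 2

2


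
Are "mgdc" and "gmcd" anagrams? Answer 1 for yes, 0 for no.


Strings: "mgdc", "gmcd"
Sorted first:  cdgm
Sorted second: cdgm
Sorted forms match => anagrams

1


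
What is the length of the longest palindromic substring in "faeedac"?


Input: "faeedac"
Checking substrings for palindromes:
  [2:4] "ee" (len 2) => palindrome
Longest palindromic substring: "ee" with length 2

2


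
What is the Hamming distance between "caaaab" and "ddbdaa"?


Comparing "caaaab" and "ddbdaa" position by position:
  Position 0: 'c' vs 'd' => differ
  Position 1: 'a' vs 'd' => differ
  Position 2: 'a' vs 'b' => differ
  Position 3: 'a' vs 'd' => differ
  Position 4: 'a' vs 'a' => same
  Position 5: 'b' vs 'a' => differ
Total differences (Hamming distance): 5

5


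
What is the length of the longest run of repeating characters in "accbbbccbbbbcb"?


Input: "accbbbccbbbbcb"
Scanning for longest run:
  Position 1 ('c'): new char, reset run to 1
  Position 2 ('c'): continues run of 'c', length=2
  Position 3 ('b'): new char, reset run to 1
  Position 4 ('b'): continues run of 'b', length=2
  Position 5 ('b'): continues run of 'b', length=3
  Position 6 ('c'): new char, reset run to 1
  Position 7 ('c'): continues run of 'c', length=2
  Position 8 ('b'): new char, reset run to 1
  Position 9 ('b'): continues run of 'b', length=2
  Position 10 ('b'): continues run of 'b', length=3
  Position 11 ('b'): continues run of 'b', length=4
  Position 12 ('c'): new char, reset run to 1
  Position 13 ('b'): new char, reset run to 1
Longest run: 'b' with length 4

4


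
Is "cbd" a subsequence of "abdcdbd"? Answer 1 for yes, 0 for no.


Check if "cbd" is a subsequence of "abdcdbd"
Greedy scan:
  Position 0 ('a'): no match needed
  Position 1 ('b'): no match needed
  Position 2 ('d'): no match needed
  Position 3 ('c'): matches sub[0] = 'c'
  Position 4 ('d'): no match needed
  Position 5 ('b'): matches sub[1] = 'b'
  Position 6 ('d'): matches sub[2] = 'd'
All 3 characters matched => is a subsequence

1


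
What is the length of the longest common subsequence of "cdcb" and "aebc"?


LCS of "cdcb" and "aebc"
DP table:
           a    e    b    c
      0    0    0    0    0
  c   0    0    0    0    1
  d   0    0    0    0    1
  c   0    0    0    0    1
  b   0    0    0    1    1
LCS length = dp[4][4] = 1

1


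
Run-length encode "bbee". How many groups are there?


Input: bbee
Scanning for consecutive runs:
  Group 1: 'b' x 2 (positions 0-1)
  Group 2: 'e' x 2 (positions 2-3)
Total groups: 2

2


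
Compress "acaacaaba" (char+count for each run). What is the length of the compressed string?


Input: acaacaaba
Runs:
  'a' x 1 => "a1"
  'c' x 1 => "c1"
  'a' x 2 => "a2"
  'c' x 1 => "c1"
  'a' x 2 => "a2"
  'b' x 1 => "b1"
  'a' x 1 => "a1"
Compressed: "a1c1a2c1a2b1a1"
Compressed length: 14

14


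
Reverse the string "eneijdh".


Input: eneijdh
Reading characters right to left:
  Position 6: 'h'
  Position 5: 'd'
  Position 4: 'j'
  Position 3: 'i'
  Position 2: 'e'
  Position 1: 'n'
  Position 0: 'e'
Reversed: hdjiene

hdjiene


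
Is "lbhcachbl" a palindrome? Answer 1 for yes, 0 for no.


Input: lbhcachbl
Reversed: lbhcachbl
  Compare pos 0 ('l') with pos 8 ('l'): match
  Compare pos 1 ('b') with pos 7 ('b'): match
  Compare pos 2 ('h') with pos 6 ('h'): match
  Compare pos 3 ('c') with pos 5 ('c'): match
Result: palindrome

1


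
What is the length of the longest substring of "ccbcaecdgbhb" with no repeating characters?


Input: "ccbcaecdgbhb"
Sliding window (track last position of each char):
  Position 0 ('c'): window [0,0] length 1 -- new best
  Position 1 ('c'): repeat (last at 0), move window start to 1
  Position 1 ('c'): window [1,1] length 1
  Position 2 ('b'): window [1,2] length 2 -- new best
  Position 3 ('c'): repeat (last at 1), move window start to 2
  Position 3 ('c'): window [2,3] length 2
  Position 4 ('a'): window [2,4] length 3 -- new best
  Position 5 ('e'): window [2,5] length 4 -- new best
  Position 6 ('c'): repeat (last at 3), move window start to 4
  Position 6 ('c'): window [4,6] length 3
  Position 7 ('d'): window [4,7] length 4
  Position 8 ('g'): window [4,8] length 5 -- new best
  Position 9 ('b'): window [4,9] length 6 -- new best
  Position 10 ('h'): window [4,10] length 7 -- new best
  Position 11 ('b'): repeat (last at 9), move window start to 10
  Position 11 ('b'): window [10,11] length 2
Longest substring with no repeats: "aecdgbh" with length 7

7


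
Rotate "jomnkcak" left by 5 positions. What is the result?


Input: "jomnkcak", rotate left by 5
First 5 characters: "jomnk"
Remaining characters: "cak"
Concatenate remaining + first: "cak" + "jomnk" = "cakjomnk"

cakjomnk


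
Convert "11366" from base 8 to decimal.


Input: "11366" in base 8
Positional expansion:
  Digit '1' (value 1) x 8^4 = 4096
  Digit '1' (value 1) x 8^3 = 512
  Digit '3' (value 3) x 8^2 = 192
  Digit '6' (value 6) x 8^1 = 48
  Digit '6' (value 6) x 8^0 = 6
Sum = 4854

4854


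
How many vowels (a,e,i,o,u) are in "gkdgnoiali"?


Input: gkdgnoiali
Checking each character:
  'g' at position 0: consonant
  'k' at position 1: consonant
  'd' at position 2: consonant
  'g' at position 3: consonant
  'n' at position 4: consonant
  'o' at position 5: vowel (running total: 1)
  'i' at position 6: vowel (running total: 2)
  'a' at position 7: vowel (running total: 3)
  'l' at position 8: consonant
  'i' at position 9: vowel (running total: 4)
Total vowels: 4

4


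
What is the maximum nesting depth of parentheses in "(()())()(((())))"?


Input: "(()())()(((())))"
Tracking depth:
  Position 0 '(': depth becomes 1
  Position 1 '(': depth becomes 2
  Position 2 ')': depth becomes 1
  Position 3 '(': depth becomes 2
  Position 4 ')': depth becomes 1
  Position 5 ')': depth becomes 0
  Position 6 '(': depth becomes 1
  Position 7 ')': depth becomes 0
  Position 8 '(': depth becomes 1
  Position 9 '(': depth becomes 2
  Position 10 '(': depth becomes 3
  Position 11 '(': depth becomes 4
  Position 12 ')': depth becomes 3
  Position 13 ')': depth becomes 2
  Position 14 ')': depth becomes 1
  Position 15 ')': depth becomes 0
Maximum depth reached: 4

4


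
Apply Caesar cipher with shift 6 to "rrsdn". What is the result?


Caesar cipher: shift "rrsdn" by 6
  'r' (pos 17) + 6 = pos 23 = 'x'
  'r' (pos 17) + 6 = pos 23 = 'x'
  's' (pos 18) + 6 = pos 24 = 'y'
  'd' (pos 3) + 6 = pos 9 = 'j'
  'n' (pos 13) + 6 = pos 19 = 't'
Result: xxyjt

xxyjt


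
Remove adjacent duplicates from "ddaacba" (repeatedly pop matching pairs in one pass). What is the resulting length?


Input: ddaacba
Stack-based adjacent duplicate removal:
  Read 'd': push. Stack: d
  Read 'd': matches stack top 'd' => pop. Stack: (empty)
  Read 'a': push. Stack: a
  Read 'a': matches stack top 'a' => pop. Stack: (empty)
  Read 'c': push. Stack: c
  Read 'b': push. Stack: cb
  Read 'a': push. Stack: cba
Final stack: "cba" (length 3)

3


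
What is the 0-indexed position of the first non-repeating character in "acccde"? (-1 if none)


Input: acccde
Character frequencies:
  'a': 1
  'c': 3
  'd': 1
  'e': 1
Scanning left to right for freq == 1:
  Position 0 ('a'): unique! => answer = 0

0


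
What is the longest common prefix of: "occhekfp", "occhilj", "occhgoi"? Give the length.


Words: occhekfp, occhilj, occhgoi
  Position 0: all 'o' => match
  Position 1: all 'c' => match
  Position 2: all 'c' => match
  Position 3: all 'h' => match
  Position 4: ('e', 'i', 'g') => mismatch, stop
LCP = "occh" (length 4)

4


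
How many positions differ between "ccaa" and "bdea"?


Comparing "ccaa" and "bdea" position by position:
  Position 0: 'c' vs 'b' => DIFFER
  Position 1: 'c' vs 'd' => DIFFER
  Position 2: 'a' vs 'e' => DIFFER
  Position 3: 'a' vs 'a' => same
Positions that differ: 3

3


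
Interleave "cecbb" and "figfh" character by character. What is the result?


Interleaving "cecbb" and "figfh":
  Position 0: 'c' from first, 'f' from second => "cf"
  Position 1: 'e' from first, 'i' from second => "ei"
  Position 2: 'c' from first, 'g' from second => "cg"
  Position 3: 'b' from first, 'f' from second => "bf"
  Position 4: 'b' from first, 'h' from second => "bh"
Result: cfeicgbfbh

cfeicgbfbh


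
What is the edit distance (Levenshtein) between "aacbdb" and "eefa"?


Computing edit distance: "aacbdb" -> "eefa"
DP table:
           e    e    f    a
      0    1    2    3    4
  a   1    1    2    3    3
  a   2    2    2    3    3
  c   3    3    3    3    4
  b   4    4    4    4    4
  d   5    5    5    5    5
  b   6    6    6    6    6
Edit distance = dp[6][4] = 6

6


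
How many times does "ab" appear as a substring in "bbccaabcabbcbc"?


Searching for "ab" in "bbccaabcabbcbc"
Scanning each position:
  Position 0: "bb" => no
  Position 1: "bc" => no
  Position 2: "cc" => no
  Position 3: "ca" => no
  Position 4: "aa" => no
  Position 5: "ab" => MATCH
  Position 6: "bc" => no
  Position 7: "ca" => no
  Position 8: "ab" => MATCH
  Position 9: "bb" => no
  Position 10: "bc" => no
  Position 11: "cb" => no
  Position 12: "bc" => no
Total occurrences: 2

2


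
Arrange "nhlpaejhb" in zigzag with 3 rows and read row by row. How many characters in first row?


Zigzag "nhlpaejhb" into 3 rows:
Placing characters:
  'n' => row 0
  'h' => row 1
  'l' => row 2
  'p' => row 1
  'a' => row 0
  'e' => row 1
  'j' => row 2
  'h' => row 1
  'b' => row 0
Rows:
  Row 0: "nab"
  Row 1: "hpeh"
  Row 2: "lj"
First row length: 3

3


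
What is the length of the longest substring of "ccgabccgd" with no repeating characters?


Input: "ccgabccgd"
Sliding window (track last position of each char):
  Position 0 ('c'): window [0,0] length 1 -- new best
  Position 1 ('c'): repeat (last at 0), move window start to 1
  Position 1 ('c'): window [1,1] length 1
  Position 2 ('g'): window [1,2] length 2 -- new best
  Position 3 ('a'): window [1,3] length 3 -- new best
  Position 4 ('b'): window [1,4] length 4 -- new best
  Position 5 ('c'): repeat (last at 1), move window start to 2
  Position 5 ('c'): window [2,5] length 4
  Position 6 ('c'): repeat (last at 5), move window start to 6
  Position 6 ('c'): window [6,6] length 1
  Position 7 ('g'): window [6,7] length 2
  Position 8 ('d'): window [6,8] length 3
Longest substring with no repeats: "cgab" with length 4

4


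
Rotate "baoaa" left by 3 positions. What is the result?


Input: "baoaa", rotate left by 3
First 3 characters: "bao"
Remaining characters: "aa"
Concatenate remaining + first: "aa" + "bao" = "aabao"

aabao


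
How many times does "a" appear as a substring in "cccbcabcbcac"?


Searching for "a" in "cccbcabcbcac"
Scanning each position:
  Position 0: "c" => no
  Position 1: "c" => no
  Position 2: "c" => no
  Position 3: "b" => no
  Position 4: "c" => no
  Position 5: "a" => MATCH
  Position 6: "b" => no
  Position 7: "c" => no
  Position 8: "b" => no
  Position 9: "c" => no
  Position 10: "a" => MATCH
  Position 11: "c" => no
Total occurrences: 2

2


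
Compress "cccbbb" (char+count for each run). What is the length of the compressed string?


Input: cccbbb
Runs:
  'c' x 3 => "c3"
  'b' x 3 => "b3"
Compressed: "c3b3"
Compressed length: 4

4


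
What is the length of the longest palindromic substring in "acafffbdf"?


Input: "acafffbdf"
Checking substrings for palindromes:
  [0:3] "aca" (len 3) => palindrome
  [3:6] "fff" (len 3) => palindrome
  [3:5] "ff" (len 2) => palindrome
  [4:6] "ff" (len 2) => palindrome
Longest palindromic substring: "aca" with length 3

3


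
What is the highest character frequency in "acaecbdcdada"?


Input: acaecbdcdada
Character counts:
  'a': 4
  'b': 1
  'c': 3
  'd': 3
  'e': 1
Maximum frequency: 4

4


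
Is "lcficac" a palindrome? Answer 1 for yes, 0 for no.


Input: lcficac
Reversed: cacifcl
  Compare pos 0 ('l') with pos 6 ('c'): MISMATCH
  Compare pos 1 ('c') with pos 5 ('a'): MISMATCH
  Compare pos 2 ('f') with pos 4 ('c'): MISMATCH
Result: not a palindrome

0


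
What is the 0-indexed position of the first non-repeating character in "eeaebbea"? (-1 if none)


Input: eeaebbea
Character frequencies:
  'a': 2
  'b': 2
  'e': 4
Scanning left to right for freq == 1:
  Position 0 ('e'): freq=4, skip
  Position 1 ('e'): freq=4, skip
  Position 2 ('a'): freq=2, skip
  Position 3 ('e'): freq=4, skip
  Position 4 ('b'): freq=2, skip
  Position 5 ('b'): freq=2, skip
  Position 6 ('e'): freq=4, skip
  Position 7 ('a'): freq=2, skip
  No unique character found => answer = -1

-1


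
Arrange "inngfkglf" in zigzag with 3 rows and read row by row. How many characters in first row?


Zigzag "inngfkglf" into 3 rows:
Placing characters:
  'i' => row 0
  'n' => row 1
  'n' => row 2
  'g' => row 1
  'f' => row 0
  'k' => row 1
  'g' => row 2
  'l' => row 1
  'f' => row 0
Rows:
  Row 0: "iff"
  Row 1: "ngkl"
  Row 2: "ng"
First row length: 3

3


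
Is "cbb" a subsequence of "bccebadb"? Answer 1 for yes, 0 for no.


Check if "cbb" is a subsequence of "bccebadb"
Greedy scan:
  Position 0 ('b'): no match needed
  Position 1 ('c'): matches sub[0] = 'c'
  Position 2 ('c'): no match needed
  Position 3 ('e'): no match needed
  Position 4 ('b'): matches sub[1] = 'b'
  Position 5 ('a'): no match needed
  Position 6 ('d'): no match needed
  Position 7 ('b'): matches sub[2] = 'b'
All 3 characters matched => is a subsequence

1


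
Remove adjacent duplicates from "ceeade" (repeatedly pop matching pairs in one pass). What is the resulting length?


Input: ceeade
Stack-based adjacent duplicate removal:
  Read 'c': push. Stack: c
  Read 'e': push. Stack: ce
  Read 'e': matches stack top 'e' => pop. Stack: c
  Read 'a': push. Stack: ca
  Read 'd': push. Stack: cad
  Read 'e': push. Stack: cade
Final stack: "cade" (length 4)

4


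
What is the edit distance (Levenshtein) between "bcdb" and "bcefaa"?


Computing edit distance: "bcdb" -> "bcefaa"
DP table:
           b    c    e    f    a    a
      0    1    2    3    4    5    6
  b   1    0    1    2    3    4    5
  c   2    1    0    1    2    3    4
  d   3    2    1    1    2    3    4
  b   4    3    2    2    2    3    4
Edit distance = dp[4][6] = 4

4


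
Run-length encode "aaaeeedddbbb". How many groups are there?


Input: aaaeeedddbbb
Scanning for consecutive runs:
  Group 1: 'a' x 3 (positions 0-2)
  Group 2: 'e' x 3 (positions 3-5)
  Group 3: 'd' x 3 (positions 6-8)
  Group 4: 'b' x 3 (positions 9-11)
Total groups: 4

4


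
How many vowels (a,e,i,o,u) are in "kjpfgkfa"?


Input: kjpfgkfa
Checking each character:
  'k' at position 0: consonant
  'j' at position 1: consonant
  'p' at position 2: consonant
  'f' at position 3: consonant
  'g' at position 4: consonant
  'k' at position 5: consonant
  'f' at position 6: consonant
  'a' at position 7: vowel (running total: 1)
Total vowels: 1

1


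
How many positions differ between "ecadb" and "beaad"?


Comparing "ecadb" and "beaad" position by position:
  Position 0: 'e' vs 'b' => DIFFER
  Position 1: 'c' vs 'e' => DIFFER
  Position 2: 'a' vs 'a' => same
  Position 3: 'd' vs 'a' => DIFFER
  Position 4: 'b' vs 'd' => DIFFER
Positions that differ: 4

4


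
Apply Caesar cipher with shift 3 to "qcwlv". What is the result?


Caesar cipher: shift "qcwlv" by 3
  'q' (pos 16) + 3 = pos 19 = 't'
  'c' (pos 2) + 3 = pos 5 = 'f'
  'w' (pos 22) + 3 = pos 25 = 'z'
  'l' (pos 11) + 3 = pos 14 = 'o'
  'v' (pos 21) + 3 = pos 24 = 'y'
Result: tfzoy

tfzoy


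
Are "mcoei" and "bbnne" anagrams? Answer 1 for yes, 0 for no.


Strings: "mcoei", "bbnne"
Sorted first:  ceimo
Sorted second: bbenn
Differ at position 0: 'c' vs 'b' => not anagrams

0


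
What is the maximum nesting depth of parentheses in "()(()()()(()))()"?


Input: "()(()()()(()))()"
Tracking depth:
  Position 0 '(': depth becomes 1
  Position 1 ')': depth becomes 0
  Position 2 '(': depth becomes 1
  Position 3 '(': depth becomes 2
  Position 4 ')': depth becomes 1
  Position 5 '(': depth becomes 2
  Position 6 ')': depth becomes 1
  Position 7 '(': depth becomes 2
  Position 8 ')': depth becomes 1
  Position 9 '(': depth becomes 2
  Position 10 '(': depth becomes 3
  Position 11 ')': depth becomes 2
  Position 12 ')': depth becomes 1
  Position 13 ')': depth becomes 0
  Position 14 '(': depth becomes 1
  Position 15 ')': depth becomes 0
Maximum depth reached: 3

3


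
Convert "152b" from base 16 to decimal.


Input: "152b" in base 16
Positional expansion:
  Digit '1' (value 1) x 16^3 = 4096
  Digit '5' (value 5) x 16^2 = 1280
  Digit '2' (value 2) x 16^1 = 32
  Digit 'b' (value 11) x 16^0 = 11
Sum = 5419

5419


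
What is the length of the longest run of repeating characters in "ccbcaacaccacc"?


Input: "ccbcaacaccacc"
Scanning for longest run:
  Position 1 ('c'): continues run of 'c', length=2
  Position 2 ('b'): new char, reset run to 1
  Position 3 ('c'): new char, reset run to 1
  Position 4 ('a'): new char, reset run to 1
  Position 5 ('a'): continues run of 'a', length=2
  Position 6 ('c'): new char, reset run to 1
  Position 7 ('a'): new char, reset run to 1
  Position 8 ('c'): new char, reset run to 1
  Position 9 ('c'): continues run of 'c', length=2
  Position 10 ('a'): new char, reset run to 1
  Position 11 ('c'): new char, reset run to 1
  Position 12 ('c'): continues run of 'c', length=2
Longest run: 'c' with length 2

2


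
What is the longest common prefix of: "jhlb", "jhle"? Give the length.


Words: jhlb, jhle
  Position 0: all 'j' => match
  Position 1: all 'h' => match
  Position 2: all 'l' => match
  Position 3: ('b', 'e') => mismatch, stop
LCP = "jhl" (length 3)

3


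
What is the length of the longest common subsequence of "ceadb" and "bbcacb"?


LCS of "ceadb" and "bbcacb"
DP table:
           b    b    c    a    c    b
      0    0    0    0    0    0    0
  c   0    0    0    1    1    1    1
  e   0    0    0    1    1    1    1
  a   0    0    0    1    2    2    2
  d   0    0    0    1    2    2    2
  b   0    1    1    1    2    2    3
LCS length = dp[5][6] = 3

3


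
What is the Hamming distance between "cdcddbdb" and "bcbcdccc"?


Comparing "cdcddbdb" and "bcbcdccc" position by position:
  Position 0: 'c' vs 'b' => differ
  Position 1: 'd' vs 'c' => differ
  Position 2: 'c' vs 'b' => differ
  Position 3: 'd' vs 'c' => differ
  Position 4: 'd' vs 'd' => same
  Position 5: 'b' vs 'c' => differ
  Position 6: 'd' vs 'c' => differ
  Position 7: 'b' vs 'c' => differ
Total differences (Hamming distance): 7

7


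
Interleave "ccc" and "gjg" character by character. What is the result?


Interleaving "ccc" and "gjg":
  Position 0: 'c' from first, 'g' from second => "cg"
  Position 1: 'c' from first, 'j' from second => "cj"
  Position 2: 'c' from first, 'g' from second => "cg"
Result: cgcjcg

cgcjcg


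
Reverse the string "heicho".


Input: heicho
Reading characters right to left:
  Position 5: 'o'
  Position 4: 'h'
  Position 3: 'c'
  Position 2: 'i'
  Position 1: 'e'
  Position 0: 'h'
Reversed: ohcieh

ohcieh


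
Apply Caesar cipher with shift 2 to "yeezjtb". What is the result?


Caesar cipher: shift "yeezjtb" by 2
  'y' (pos 24) + 2 = pos 0 = 'a'
  'e' (pos 4) + 2 = pos 6 = 'g'
  'e' (pos 4) + 2 = pos 6 = 'g'
  'z' (pos 25) + 2 = pos 1 = 'b'
  'j' (pos 9) + 2 = pos 11 = 'l'
  't' (pos 19) + 2 = pos 21 = 'v'
  'b' (pos 1) + 2 = pos 3 = 'd'
Result: aggblvd

aggblvd


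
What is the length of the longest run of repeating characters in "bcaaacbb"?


Input: "bcaaacbb"
Scanning for longest run:
  Position 1 ('c'): new char, reset run to 1
  Position 2 ('a'): new char, reset run to 1
  Position 3 ('a'): continues run of 'a', length=2
  Position 4 ('a'): continues run of 'a', length=3
  Position 5 ('c'): new char, reset run to 1
  Position 6 ('b'): new char, reset run to 1
  Position 7 ('b'): continues run of 'b', length=2
Longest run: 'a' with length 3

3


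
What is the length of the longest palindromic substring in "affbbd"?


Input: "affbbd"
Checking substrings for palindromes:
  [1:3] "ff" (len 2) => palindrome
  [3:5] "bb" (len 2) => palindrome
Longest palindromic substring: "ff" with length 2

2


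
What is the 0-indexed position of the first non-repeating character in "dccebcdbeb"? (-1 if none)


Input: dccebcdbeb
Character frequencies:
  'b': 3
  'c': 3
  'd': 2
  'e': 2
Scanning left to right for freq == 1:
  Position 0 ('d'): freq=2, skip
  Position 1 ('c'): freq=3, skip
  Position 2 ('c'): freq=3, skip
  Position 3 ('e'): freq=2, skip
  Position 4 ('b'): freq=3, skip
  Position 5 ('c'): freq=3, skip
  Position 6 ('d'): freq=2, skip
  Position 7 ('b'): freq=3, skip
  Position 8 ('e'): freq=2, skip
  Position 9 ('b'): freq=3, skip
  No unique character found => answer = -1

-1


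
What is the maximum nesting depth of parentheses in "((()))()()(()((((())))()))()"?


Input: "((()))()()(()((((())))()))()"
Tracking depth:
  Position 0 '(': depth becomes 1
  Position 1 '(': depth becomes 2
  Position 2 '(': depth becomes 3
  Position 3 ')': depth becomes 2
  Position 4 ')': depth becomes 1
  Position 5 ')': depth becomes 0
  Position 6 '(': depth becomes 1
  Position 7 ')': depth becomes 0
  Position 8 '(': depth becomes 1
  Position 9 ')': depth becomes 0
  Position 10 '(': depth becomes 1
  Position 11 '(': depth becomes 2
  Position 12 ')': depth becomes 1
  Position 13 '(': depth becomes 2
  Position 14 '(': depth becomes 3
  Position 15 '(': depth becomes 4
  Position 16 '(': depth becomes 5
  Position 17 '(': depth becomes 6
  Position 18 ')': depth becomes 5
  Position 19 ')': depth becomes 4
  Position 20 ')': depth becomes 3
  Position 21 ')': depth becomes 2
  Position 22 '(': depth becomes 3
  Position 23 ')': depth becomes 2
  Position 24 ')': depth becomes 1
  Position 25 ')': depth becomes 0
  Position 26 '(': depth becomes 1
  Position 27 ')': depth becomes 0
Maximum depth reached: 6

6


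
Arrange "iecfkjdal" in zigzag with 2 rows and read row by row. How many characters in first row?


Zigzag "iecfkjdal" into 2 rows:
Placing characters:
  'i' => row 0
  'e' => row 1
  'c' => row 0
  'f' => row 1
  'k' => row 0
  'j' => row 1
  'd' => row 0
  'a' => row 1
  'l' => row 0
Rows:
  Row 0: "ickdl"
  Row 1: "efja"
First row length: 5

5


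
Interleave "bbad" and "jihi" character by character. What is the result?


Interleaving "bbad" and "jihi":
  Position 0: 'b' from first, 'j' from second => "bj"
  Position 1: 'b' from first, 'i' from second => "bi"
  Position 2: 'a' from first, 'h' from second => "ah"
  Position 3: 'd' from first, 'i' from second => "di"
Result: bjbiahdi

bjbiahdi


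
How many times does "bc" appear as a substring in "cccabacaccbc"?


Searching for "bc" in "cccabacaccbc"
Scanning each position:
  Position 0: "cc" => no
  Position 1: "cc" => no
  Position 2: "ca" => no
  Position 3: "ab" => no
  Position 4: "ba" => no
  Position 5: "ac" => no
  Position 6: "ca" => no
  Position 7: "ac" => no
  Position 8: "cc" => no
  Position 9: "cb" => no
  Position 10: "bc" => MATCH
Total occurrences: 1

1


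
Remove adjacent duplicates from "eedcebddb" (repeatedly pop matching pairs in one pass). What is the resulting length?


Input: eedcebddb
Stack-based adjacent duplicate removal:
  Read 'e': push. Stack: e
  Read 'e': matches stack top 'e' => pop. Stack: (empty)
  Read 'd': push. Stack: d
  Read 'c': push. Stack: dc
  Read 'e': push. Stack: dce
  Read 'b': push. Stack: dceb
  Read 'd': push. Stack: dcebd
  Read 'd': matches stack top 'd' => pop. Stack: dceb
  Read 'b': matches stack top 'b' => pop. Stack: dce
Final stack: "dce" (length 3)

3


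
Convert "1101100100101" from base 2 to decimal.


Input: "1101100100101" in base 2
Positional expansion:
  Digit '1' (value 1) x 2^12 = 4096
  Digit '1' (value 1) x 2^11 = 2048
  Digit '0' (value 0) x 2^10 = 0
  Digit '1' (value 1) x 2^9 = 512
  Digit '1' (value 1) x 2^8 = 256
  Digit '0' (value 0) x 2^7 = 0
  Digit '0' (value 0) x 2^6 = 0
  Digit '1' (value 1) x 2^5 = 32
  Digit '0' (value 0) x 2^4 = 0
  Digit '0' (value 0) x 2^3 = 0
  Digit '1' (value 1) x 2^2 = 4
  Digit '0' (value 0) x 2^1 = 0
  Digit '1' (value 1) x 2^0 = 1
Sum = 6949

6949


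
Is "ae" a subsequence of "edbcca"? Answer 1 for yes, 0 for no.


Check if "ae" is a subsequence of "edbcca"
Greedy scan:
  Position 0 ('e'): no match needed
  Position 1 ('d'): no match needed
  Position 2 ('b'): no match needed
  Position 3 ('c'): no match needed
  Position 4 ('c'): no match needed
  Position 5 ('a'): matches sub[0] = 'a'
Only matched 1/2 characters => not a subsequence

0


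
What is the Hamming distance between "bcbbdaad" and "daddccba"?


Comparing "bcbbdaad" and "daddccba" position by position:
  Position 0: 'b' vs 'd' => differ
  Position 1: 'c' vs 'a' => differ
  Position 2: 'b' vs 'd' => differ
  Position 3: 'b' vs 'd' => differ
  Position 4: 'd' vs 'c' => differ
  Position 5: 'a' vs 'c' => differ
  Position 6: 'a' vs 'b' => differ
  Position 7: 'd' vs 'a' => differ
Total differences (Hamming distance): 8

8


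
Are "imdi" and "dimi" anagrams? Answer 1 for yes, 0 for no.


Strings: "imdi", "dimi"
Sorted first:  diim
Sorted second: diim
Sorted forms match => anagrams

1


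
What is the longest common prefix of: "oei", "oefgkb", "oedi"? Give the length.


Words: oei, oefgkb, oedi
  Position 0: all 'o' => match
  Position 1: all 'e' => match
  Position 2: ('i', 'f', 'd') => mismatch, stop
LCP = "oe" (length 2)

2


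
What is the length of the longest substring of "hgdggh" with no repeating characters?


Input: "hgdggh"
Sliding window (track last position of each char):
  Position 0 ('h'): window [0,0] length 1 -- new best
  Position 1 ('g'): window [0,1] length 2 -- new best
  Position 2 ('d'): window [0,2] length 3 -- new best
  Position 3 ('g'): repeat (last at 1), move window start to 2
  Position 3 ('g'): window [2,3] length 2
  Position 4 ('g'): repeat (last at 3), move window start to 4
  Position 4 ('g'): window [4,4] length 1
  Position 5 ('h'): window [4,5] length 2
Longest substring with no repeats: "hgd" with length 3

3


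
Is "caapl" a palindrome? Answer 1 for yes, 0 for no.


Input: caapl
Reversed: lpaac
  Compare pos 0 ('c') with pos 4 ('l'): MISMATCH
  Compare pos 1 ('a') with pos 3 ('p'): MISMATCH
Result: not a palindrome

0
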